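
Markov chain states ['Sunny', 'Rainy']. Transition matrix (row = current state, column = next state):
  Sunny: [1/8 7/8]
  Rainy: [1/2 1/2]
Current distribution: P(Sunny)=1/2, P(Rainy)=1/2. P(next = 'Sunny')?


P(next=Sunny) = Σᵢ P(now=i)×P(i→Sunny)
= 1/2×1/8 + 1/2×1/2
= 1/16 + 1/4 = 5/16

P = 5/16 ≈ 0.3125


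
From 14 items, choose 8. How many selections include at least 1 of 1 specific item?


Complement: C(14,8) - C(13,8) = 3003 - 1287 = 1716

1716


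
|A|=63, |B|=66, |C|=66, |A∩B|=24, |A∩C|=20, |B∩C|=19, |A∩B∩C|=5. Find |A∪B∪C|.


|A∪B∪C| = 63+66+66-24-20-19+5 = 137

|A∪B∪C| = 137


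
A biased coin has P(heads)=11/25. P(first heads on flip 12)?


Geometric: P(X=12) = (1-p)^(k-1)×p = (14/25)^11×11/25 = 44545216866304/59604644775390625

P(X=12) = 44545216866304/59604644775390625 ≈ 0.07%


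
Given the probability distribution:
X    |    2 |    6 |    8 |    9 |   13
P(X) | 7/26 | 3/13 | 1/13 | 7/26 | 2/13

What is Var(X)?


E[X] = 181/26
E[X²] = 1615/26
Var(X) = E[X²] - (E[X])² = 1615/26 - 32761/676 = 9229/676

Var(X) = 9229/676 ≈ 13.6524


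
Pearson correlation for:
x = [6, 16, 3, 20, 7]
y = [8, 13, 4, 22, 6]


n=5, Σx=52, Σy=53, Σxy=750, Σx²=750, Σy²=769
r = (5×750 - 52×53)/√((5×750 - 52²)(5×769 - 53²))
= 994/√(1046×1036) = 994/√1083656 ≈ 994/1040.9880 ≈ 0.9549

r ≈ 0.9549


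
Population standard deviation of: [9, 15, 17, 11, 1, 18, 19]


Mean = 90/7
  (9-90/7)²=729/49
  (15-90/7)²=225/49
  (17-90/7)²=841/49
  (11-90/7)²=169/49
  (1-90/7)²=6889/49
  (18-90/7)²=1296/49
  (19-90/7)²=1849/49
Σ(x-μ)² = 1714/7
σ² = (1714/7)/7 = 1714/49

σ = √(1714/49) ≈ 5.9144


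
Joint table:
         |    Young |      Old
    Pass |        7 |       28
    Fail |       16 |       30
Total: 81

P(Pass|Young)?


P(Pass|Young) = 7/(7+16) = 7/23

P = 7/23 ≈ 30.43%


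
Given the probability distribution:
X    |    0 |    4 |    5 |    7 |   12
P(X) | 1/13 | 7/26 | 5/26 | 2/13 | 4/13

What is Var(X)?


E[X] = 177/26
E[X²] = 1585/26
Var(X) = E[X²] - (E[X])² = 1585/26 - 31329/676 = 9881/676

Var(X) = 9881/676 ≈ 14.6169


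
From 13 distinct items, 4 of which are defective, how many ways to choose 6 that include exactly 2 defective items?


Choose 2 of the 4 defective items and 4 of the other 9 items:
C(4,2)×C(9,4) = 6×126 = 756

756


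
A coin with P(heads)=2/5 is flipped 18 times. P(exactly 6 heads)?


Binomial: P(X=6) = C(18,6)×p^6×(1-p)^12
= 18564 × 64/15625 × 531441/244140625 = 631402926336/3814697265625

P(X=6) = 631402926336/3814697265625 ≈ 16.55%


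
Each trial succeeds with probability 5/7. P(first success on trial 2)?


Geometric: P(X=2) = (1-p)^(k-1)×p = (2/7)^1×5/7 = 10/49

P(X=2) = 10/49 ≈ 20.41%


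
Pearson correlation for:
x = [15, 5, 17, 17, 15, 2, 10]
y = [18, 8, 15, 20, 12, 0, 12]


n=7, Σx=81, Σy=85, Σxy=1205, Σx²=1157, Σy²=1301
r = (7×1205 - 81×85)/√((7×1157 - 81²)(7×1301 - 85²))
= 1550/√(1538×1882) = 1550/√2894516 ≈ 1550/1701.3277 ≈ 0.9111

r ≈ 0.9111


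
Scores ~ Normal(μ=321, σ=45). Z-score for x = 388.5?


z = (x - μ)/σ = (388.5 - 321)/45 = 1.5

z = 1.5


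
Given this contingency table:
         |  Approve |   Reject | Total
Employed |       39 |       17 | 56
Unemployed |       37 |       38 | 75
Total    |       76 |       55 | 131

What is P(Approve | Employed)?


P(Approve | Employed) = 39/(39+17) = 39/56

P(Approve|Employed) = 39/56 ≈ 69.64%


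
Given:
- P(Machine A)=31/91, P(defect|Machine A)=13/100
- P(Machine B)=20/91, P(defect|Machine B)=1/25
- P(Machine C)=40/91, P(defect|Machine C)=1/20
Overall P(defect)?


P(B) = Σ P(B|Aᵢ)×P(Aᵢ)
  13/100×31/91 = 31/700
  1/25×20/91 = 4/455
  1/20×40/91 = 2/91
Sum = 683/9100

P(defect) = 683/9100 ≈ 7.51%


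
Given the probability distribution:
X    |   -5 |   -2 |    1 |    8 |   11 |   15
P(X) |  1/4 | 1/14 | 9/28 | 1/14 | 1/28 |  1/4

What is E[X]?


E[X] = Σ x·P(X=x)
= (-5)×(1/4) + (-2)×(1/14) + (1)×(9/28) + (8)×(1/14) + (11)×(1/28) + (15)×(1/4)
= 51/14

E[X] = 51/14


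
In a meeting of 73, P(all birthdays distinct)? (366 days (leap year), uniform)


P(all different) = Π(366-i)/366 for i=0..72
= (366/366)×(365/366)×...×(294/366)
= 0.000449

P ≈ 0.0004 ≈ 0.04%


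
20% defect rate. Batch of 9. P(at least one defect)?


P(all good) = (4/5)^9 = 262144/1953125
P(≥1 defect) = 1690981/1953125

P = 1690981/1953125 ≈ 86.58%


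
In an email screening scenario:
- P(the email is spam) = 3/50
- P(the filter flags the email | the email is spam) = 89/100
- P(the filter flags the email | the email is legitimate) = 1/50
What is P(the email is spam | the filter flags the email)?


Using Bayes' theorem:
P(A|B) = P(B|A)·P(A) / P(B)

P(the filter flags the email) = 89/100 × 3/50 + 1/50 × 47/50
= 267/5000 + 47/2500 = 361/5000

P(the email is spam|the filter flags the email) = (267/5000) / (361/5000) = 267/361

P(the email is spam|the filter flags the email) = 267/361 ≈ 73.96%


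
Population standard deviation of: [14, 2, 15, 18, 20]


Mean = 69/5
  (14-69/5)²=1/25
  (2-69/5)²=3481/25
  (15-69/5)²=36/25
  (18-69/5)²=441/25
  (20-69/5)²=961/25
Σ(x-μ)² = 984/5
σ² = (984/5)/5 = 984/25

σ = √(984/25) ≈ 6.2738


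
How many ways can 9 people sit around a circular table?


Circular arrangements of 9 distinct objects: fix one position to break rotational symmetry.
(n-1)! = 8! = 40320

40320


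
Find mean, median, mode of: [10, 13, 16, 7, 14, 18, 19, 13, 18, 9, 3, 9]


Sorted: [3, 7, 9, 9, 10, 13, 13, 14, 16, 18, 18, 19]
Mean = 149/12
Median = 13
Freq: {10: 1, 13: 2, 16: 1, 7: 1, 14: 1, 18: 2, 19: 1, 9: 2, 3: 1}
Mode: [9, 13, 18]

Mean=149/12, Median=13, Mode=[9, 13, 18]


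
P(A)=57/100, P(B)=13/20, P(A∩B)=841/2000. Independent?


P(A)×P(B) = 741/2000
P(A∩B) = 841/2000
Not equal → NOT independent

No, not independent


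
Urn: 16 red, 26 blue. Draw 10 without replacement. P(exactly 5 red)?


Hypergeometric: C(16,5)×C(26,5)/C(42,10)
= 4368×65780/1471442973 = 95680/489991

P(X=5) = 95680/489991 ≈ 19.53%


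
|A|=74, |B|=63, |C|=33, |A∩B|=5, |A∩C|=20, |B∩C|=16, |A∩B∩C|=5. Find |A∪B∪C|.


|A∪B∪C| = 74+63+33-5-20-16+5 = 134

|A∪B∪C| = 134


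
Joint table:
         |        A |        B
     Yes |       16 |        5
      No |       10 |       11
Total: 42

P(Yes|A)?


P(Yes|A) = 16/(16+10) = 16/26 = 8/13

P = 8/13 ≈ 61.54%


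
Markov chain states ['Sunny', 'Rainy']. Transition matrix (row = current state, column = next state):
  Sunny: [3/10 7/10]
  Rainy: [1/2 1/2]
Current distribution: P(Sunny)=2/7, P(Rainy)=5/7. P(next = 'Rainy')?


P(next=Rainy) = Σᵢ P(now=i)×P(i→Rainy)
= 2/7×7/10 + 5/7×1/2
= 1/5 + 5/14 = 39/70

P = 39/70 ≈ 0.5571


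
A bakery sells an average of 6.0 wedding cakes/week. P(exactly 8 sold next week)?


Poisson(λ=6.0): P(X=8) = e^(-λ)×λ^k/k!
= e^(-6.0) × 6.0^8 / 8!
≈ 0.002478752177 × 1679616 / 40320 ≈ 0.103258

P(X=8) ≈ 0.103258 ≈ 10.33%


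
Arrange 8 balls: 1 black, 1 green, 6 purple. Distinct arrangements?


8!/(1!×1!×6!) = 56

56


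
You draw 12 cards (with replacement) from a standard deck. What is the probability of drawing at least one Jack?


P(not a Jack) = 48/52 = 12/13
P(none in 12 draws) = (12/13)^12 = 8916100448256/23298085122481
P(≥1 Jack) = 1 - 8916100448256/23298085122481 = 14381984674225/23298085122481

P = 14381984674225/23298085122481 ≈ 61.73%


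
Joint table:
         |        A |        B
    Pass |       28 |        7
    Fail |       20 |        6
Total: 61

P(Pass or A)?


P(Pass∨A) = P(Pass) + P(A) - P(Pass∧A)
= (35 + 48 - 28)/61 = 55/61

P = 55/61 ≈ 90.16%


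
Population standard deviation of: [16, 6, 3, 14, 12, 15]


Mean = 66/6 = 11
  (16-11)²=25
  (6-11)²=25
  (3-11)²=64
  (14-11)²=9
  (12-11)²=1
  (15-11)²=16
Σ(x-μ)² = 140
σ² = 140/6 = 70/3

σ = √(70/3) ≈ 4.8305


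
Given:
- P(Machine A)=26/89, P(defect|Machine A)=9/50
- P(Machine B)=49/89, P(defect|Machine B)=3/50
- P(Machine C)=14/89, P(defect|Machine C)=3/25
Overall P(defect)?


P(B) = Σ P(B|Aᵢ)×P(Aᵢ)
  9/50×26/89 = 117/2225
  3/50×49/89 = 147/4450
  3/25×14/89 = 42/2225
Sum = 93/890

P(defect) = 93/890 ≈ 10.45%


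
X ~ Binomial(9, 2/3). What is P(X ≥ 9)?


P(X ≥ 9) = Σ P(X=i) for i=9..9
P(X=9) = 512/19683
Sum = 512/19683

P(X ≥ 9) = 512/19683 ≈ 2.60%


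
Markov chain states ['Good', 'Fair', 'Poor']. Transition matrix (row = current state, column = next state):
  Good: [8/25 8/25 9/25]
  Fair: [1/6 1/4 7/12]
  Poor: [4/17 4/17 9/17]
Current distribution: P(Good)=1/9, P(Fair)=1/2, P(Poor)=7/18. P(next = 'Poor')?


P(next=Poor) = Σᵢ P(now=i)×P(i→Poor)
= 1/9×9/25 + 1/2×7/12 + 7/18×9/17
= 1/25 + 7/24 + 7/34 = 5483/10200

P = 5483/10200 ≈ 0.5375


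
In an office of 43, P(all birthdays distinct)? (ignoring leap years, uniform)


P(all different) = Π(365-i)/365 for i=0..42
= (365/365)×(364/365)×...×(323/365)
= 0.076077

P ≈ 0.0761 ≈ 7.61%


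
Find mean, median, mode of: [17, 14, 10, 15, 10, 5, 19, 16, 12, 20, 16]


Sorted: [5, 10, 10, 12, 14, 15, 16, 16, 17, 19, 20]
Mean = 154/11 = 14
Median = 15
Freq: {17: 1, 14: 1, 10: 2, 15: 1, 5: 1, 19: 1, 16: 2, 12: 1, 20: 1}
Mode: [10, 16]

Mean=14, Median=15, Mode=[10, 16]


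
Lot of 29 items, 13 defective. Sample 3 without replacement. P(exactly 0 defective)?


Hypergeometric: C(13,0)×C(16,3)/C(29,3)
= 1×560/3654 = 40/261

P(X=0) = 40/261 ≈ 15.33%


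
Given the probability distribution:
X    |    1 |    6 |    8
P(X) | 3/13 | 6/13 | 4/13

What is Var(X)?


E[X] = 71/13
E[X²] = 475/13
Var(X) = E[X²] - (E[X])² = 475/13 - 5041/169 = 1134/169

Var(X) = 1134/169 ≈ 6.7101


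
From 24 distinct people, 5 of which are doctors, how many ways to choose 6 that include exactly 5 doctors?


Choose 5 of the 5 doctors and 1 of the other 19 people:
C(5,5)×C(19,1) = 1×19 = 19

19


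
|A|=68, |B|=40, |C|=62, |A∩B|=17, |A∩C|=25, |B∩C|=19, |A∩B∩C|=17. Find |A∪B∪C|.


|A∪B∪C| = 68+40+62-17-25-19+17 = 126

|A∪B∪C| = 126


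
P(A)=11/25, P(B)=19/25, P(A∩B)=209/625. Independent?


P(A)×P(B) = 209/625
P(A∩B) = 209/625
Equal ✓ → Independent

Yes, independent


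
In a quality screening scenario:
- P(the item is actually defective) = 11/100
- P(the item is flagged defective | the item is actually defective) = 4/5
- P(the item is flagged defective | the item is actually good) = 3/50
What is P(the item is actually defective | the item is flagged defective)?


Using Bayes' theorem:
P(A|B) = P(B|A)·P(A) / P(B)

P(the item is flagged defective) = 4/5 × 11/100 + 3/50 × 89/100
= 11/125 + 267/5000 = 707/5000

P(the item is actually defective|the item is flagged defective) = (11/125) / (707/5000) = 440/707

P(the item is actually defective|the item is flagged defective) = 440/707 ≈ 62.23%


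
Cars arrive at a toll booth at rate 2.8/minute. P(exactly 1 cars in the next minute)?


Poisson(λ=2.8): P(X=1) = e^(-λ)×λ^k/k!
= e^(-2.8) × 2.8^1 / 1!
≈ 0.06081006263 × 2.8 / 1 ≈ 0.170268

P(X=1) ≈ 0.170268 ≈ 17.03%


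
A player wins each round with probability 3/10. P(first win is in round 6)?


Geometric: P(X=6) = (1-p)^(k-1)×p = (7/10)^5×3/10 = 50421/1000000

P(X=6) = 50421/1000000 ≈ 5.04%


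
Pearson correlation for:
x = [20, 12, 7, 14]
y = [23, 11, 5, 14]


n=4, Σx=53, Σy=53, Σxy=823, Σx²=789, Σy²=871
r = (4×823 - 53×53)/√((4×789 - 53²)(4×871 - 53²))
= 483/√(347×675) = 483/√234225 ≈ 483/483.9680 ≈ 0.9980

r ≈ 0.9980


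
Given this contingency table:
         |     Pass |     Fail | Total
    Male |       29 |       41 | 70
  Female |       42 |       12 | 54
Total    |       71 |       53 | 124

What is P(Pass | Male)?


P(Pass | Male) = 29/(29+41) = 29/70

P(Pass|Male) = 29/70 ≈ 41.43%


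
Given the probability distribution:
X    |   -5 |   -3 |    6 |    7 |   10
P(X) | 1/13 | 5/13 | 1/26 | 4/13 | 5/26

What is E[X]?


E[X] = Σ x·P(X=x)
= (-5)×(1/13) + (-3)×(5/13) + (6)×(1/26) + (7)×(4/13) + (10)×(5/26)
= 36/13

E[X] = 36/13


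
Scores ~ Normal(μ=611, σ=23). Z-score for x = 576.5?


z = (x - μ)/σ = (576.5 - 611)/23 = -1.5

z = -1.5


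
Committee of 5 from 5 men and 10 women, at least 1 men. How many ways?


Count by #men:
  1M,4W: C(5,1)×C(10,4)=1050
  2M,3W: C(5,2)×C(10,3)=1200
  3M,2W: C(5,3)×C(10,2)=450
  4M,1W: C(5,4)×C(10,1)=50
  5M,0W: C(5,5)×C(10,0)=1
Total = 2751

2751


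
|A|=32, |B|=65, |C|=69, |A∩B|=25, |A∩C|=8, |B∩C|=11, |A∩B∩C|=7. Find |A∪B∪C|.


|A∪B∪C| = 32+65+69-25-8-11+7 = 129

|A∪B∪C| = 129


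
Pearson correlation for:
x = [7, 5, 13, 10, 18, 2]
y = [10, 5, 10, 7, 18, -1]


n=6, Σx=55, Σy=49, Σxy=617, Σx²=671, Σy²=599
r = (6×617 - 55×49)/√((6×671 - 55²)(6×599 - 49²))
= 1007/√(1001×1193) = 1007/√1194193 ≈ 1007/1092.7914 ≈ 0.9215

r ≈ 0.9215


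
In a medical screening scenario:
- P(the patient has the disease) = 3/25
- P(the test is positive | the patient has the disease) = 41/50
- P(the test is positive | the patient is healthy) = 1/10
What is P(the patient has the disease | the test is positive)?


Using Bayes' theorem:
P(A|B) = P(B|A)·P(A) / P(B)

P(the test is positive) = 41/50 × 3/25 + 1/10 × 22/25
= 123/1250 + 11/125 = 233/1250

P(the patient has the disease|the test is positive) = (123/1250) / (233/1250) = 123/233

P(the patient has the disease|the test is positive) = 123/233 ≈ 52.79%


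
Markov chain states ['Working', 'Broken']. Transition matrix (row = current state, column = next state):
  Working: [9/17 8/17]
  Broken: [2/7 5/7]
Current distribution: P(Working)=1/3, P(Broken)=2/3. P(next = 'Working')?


P(next=Working) = Σᵢ P(now=i)×P(i→Working)
= 1/3×9/17 + 2/3×2/7
= 3/17 + 4/21 = 131/357

P = 131/357 ≈ 0.3669


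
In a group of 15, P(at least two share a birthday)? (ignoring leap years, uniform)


P(all different) = Π(365-i)/365 for i=0..14
= 0.747099
P(match) = 1 - 0.747099 = 0.252901

P ≈ 0.2529 ≈ 25.29%


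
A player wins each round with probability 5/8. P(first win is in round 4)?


Geometric: P(X=4) = (1-p)^(k-1)×p = (3/8)^3×5/8 = 135/4096

P(X=4) = 135/4096 ≈ 3.30%


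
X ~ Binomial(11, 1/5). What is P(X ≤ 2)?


P(X ≤ 2) = Σ P(X=i) for i=0..2
P(X=0) = 4194304/48828125
P(X=1) = 11534336/48828125
P(X=2) = 2883584/9765625
Sum = 6029312/9765625

P(X ≤ 2) = 6029312/9765625 ≈ 61.74%


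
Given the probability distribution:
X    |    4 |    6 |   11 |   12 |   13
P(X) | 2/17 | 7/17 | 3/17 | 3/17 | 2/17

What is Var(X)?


E[X] = 145/17
E[X²] = 1417/17
Var(X) = E[X²] - (E[X])² = 1417/17 - 21025/289 = 3064/289

Var(X) = 3064/289 ≈ 10.6021


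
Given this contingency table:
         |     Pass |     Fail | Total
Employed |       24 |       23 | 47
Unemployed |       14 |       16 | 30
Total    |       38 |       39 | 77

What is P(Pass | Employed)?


P(Pass | Employed) = 24/(24+23) = 24/47

P(Pass|Employed) = 24/47 ≈ 51.06%


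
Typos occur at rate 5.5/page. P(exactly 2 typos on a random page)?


Poisson(λ=5.5): P(X=2) = e^(-λ)×λ^k/k!
= e^(-5.5) × 5.5^2 / 2!
≈ 0.004086771438 × 30.25 / 2 ≈ 0.061812

P(X=2) ≈ 0.061812 ≈ 6.18%


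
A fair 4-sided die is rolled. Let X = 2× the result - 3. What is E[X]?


E[die] = (1+4)/2 = 5/2
E[X] = 2×5/2 - 3 = 2

E[X] = 2


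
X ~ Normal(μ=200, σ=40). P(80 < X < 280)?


z₁=(80-200)/40=-3.0, z₂=(280-200)/40=2.0
P = Φ(2.0) - Φ(-3.0) = 0.977250 - 0.001350 = 0.975900 ≈ 0.9759

P(80 < X < 280) ≈ 0.9759


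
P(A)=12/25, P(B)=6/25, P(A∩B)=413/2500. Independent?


P(A)×P(B) = 72/625
P(A∩B) = 413/2500
Not equal → NOT independent

No, not independent


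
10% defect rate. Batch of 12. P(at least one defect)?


P(all good) = (9/10)^12 = 282429536481/1000000000000
P(≥1 defect) = 717570463519/1000000000000

P = 717570463519/1000000000000 ≈ 71.76%


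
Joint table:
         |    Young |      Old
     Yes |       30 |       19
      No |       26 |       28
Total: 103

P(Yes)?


P(Yes) = (30+19)/103 = 49/103

P(Yes) = 49/103 ≈ 47.57%


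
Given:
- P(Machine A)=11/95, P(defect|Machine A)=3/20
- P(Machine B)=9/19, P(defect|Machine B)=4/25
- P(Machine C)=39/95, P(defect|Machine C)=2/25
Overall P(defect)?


P(B) = Σ P(B|Aᵢ)×P(Aᵢ)
  3/20×11/95 = 33/1900
  4/25×9/19 = 36/475
  2/25×39/95 = 78/2375
Sum = 63/500

P(defect) = 63/500 ≈ 12.60%


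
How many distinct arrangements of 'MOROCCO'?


Letters: 7, freq: {'M': 1, 'O': 3, 'R': 1, 'C': 2}
7!/(1!×3!×1!×2!) = 5040/12 = 420

420


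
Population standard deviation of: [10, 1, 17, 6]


Mean = 34/4 = 17/2
  (10-17/2)²=9/4
  (1-17/2)²=225/4
  (17-17/2)²=289/4
  (6-17/2)²=25/4
Σ(x-μ)² = 137
σ² = 137/4

σ = √(137/4) ≈ 5.8523


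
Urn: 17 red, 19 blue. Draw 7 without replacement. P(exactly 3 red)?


Hypergeometric: C(17,3)×C(19,4)/C(36,7)
= 680×3876/8347680 = 323/1023

P(X=3) = 323/1023 ≈ 31.57%


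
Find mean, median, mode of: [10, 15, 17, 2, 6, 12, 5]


Sorted: [2, 5, 6, 10, 12, 15, 17]
Mean = 67/7
Median = 10
Freq: {10: 1, 15: 1, 17: 1, 2: 1, 6: 1, 12: 1, 5: 1}
Mode: No mode

Mean=67/7, Median=10, Mode=No mode


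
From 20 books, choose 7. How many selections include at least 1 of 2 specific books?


Complement: C(20,7) - C(18,7) = 77520 - 31824 = 45696

45696


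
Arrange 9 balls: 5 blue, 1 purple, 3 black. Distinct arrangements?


9!/(5!×1!×3!) = 504

504


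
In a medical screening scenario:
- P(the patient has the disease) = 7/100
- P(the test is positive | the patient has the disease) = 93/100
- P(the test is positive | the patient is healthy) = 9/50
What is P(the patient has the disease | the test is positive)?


Using Bayes' theorem:
P(A|B) = P(B|A)·P(A) / P(B)

P(the test is positive) = 93/100 × 7/100 + 9/50 × 93/100
= 651/10000 + 837/5000 = 93/400

P(the patient has the disease|the test is positive) = (651/10000) / (93/400) = 7/25

P(the patient has the disease|the test is positive) = 7/25 ≈ 28.00%


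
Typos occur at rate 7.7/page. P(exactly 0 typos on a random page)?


Poisson(λ=7.7): P(X=0) = e^(-λ)×λ^k/k!
= e^(-7.7) × 7.7^0 / 0!
≈ 0.0004528271829 × 1 / 1 ≈ 0.000453

P(X=0) ≈ 0.000453 ≈ 0.05%


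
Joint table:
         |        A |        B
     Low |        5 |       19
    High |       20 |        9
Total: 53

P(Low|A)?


P(Low|A) = 5/(5+20) = 5/25 = 1/5

P = 1/5 ≈ 20.00%


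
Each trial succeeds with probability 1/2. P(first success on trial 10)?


Geometric: P(X=10) = (1-p)^(k-1)×p = (1/2)^9×1/2 = 1/1024

P(X=10) = 1/1024 ≈ 0.10%


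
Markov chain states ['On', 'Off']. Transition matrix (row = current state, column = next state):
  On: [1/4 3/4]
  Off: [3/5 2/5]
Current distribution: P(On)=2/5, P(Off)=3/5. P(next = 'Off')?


P(next=Off) = Σᵢ P(now=i)×P(i→Off)
= 2/5×3/4 + 3/5×2/5
= 3/10 + 6/25 = 27/50

P = 27/50 ≈ 0.5400


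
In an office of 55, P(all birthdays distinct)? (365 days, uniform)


P(all different) = Π(365-i)/365 for i=0..54
= (365/365)×(364/365)×...×(311/365)
= 0.013738

P ≈ 0.0137 ≈ 1.37%


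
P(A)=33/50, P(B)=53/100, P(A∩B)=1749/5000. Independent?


P(A)×P(B) = 1749/5000
P(A∩B) = 1749/5000
Equal ✓ → Independent

Yes, independent


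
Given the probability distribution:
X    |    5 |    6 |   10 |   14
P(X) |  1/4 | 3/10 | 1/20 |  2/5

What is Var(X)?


E[X] = 183/20
E[X²] = 2009/20
Var(X) = E[X²] - (E[X])² = 2009/20 - 33489/400 = 6691/400

Var(X) = 6691/400 ≈ 16.7275


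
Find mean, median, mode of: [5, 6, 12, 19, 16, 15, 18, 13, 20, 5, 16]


Sorted: [5, 5, 6, 12, 13, 15, 16, 16, 18, 19, 20]
Mean = 145/11
Median = 15
Freq: {5: 2, 6: 1, 12: 1, 19: 1, 16: 2, 15: 1, 18: 1, 13: 1, 20: 1}
Mode: [5, 16]

Mean=145/11, Median=15, Mode=[5, 16]


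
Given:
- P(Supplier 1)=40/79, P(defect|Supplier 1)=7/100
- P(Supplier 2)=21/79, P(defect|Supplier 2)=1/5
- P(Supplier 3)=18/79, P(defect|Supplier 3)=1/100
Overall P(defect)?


P(B) = Σ P(B|Aᵢ)×P(Aᵢ)
  7/100×40/79 = 14/395
  1/5×21/79 = 21/395
  1/100×18/79 = 9/3950
Sum = 359/3950

P(defect) = 359/3950 ≈ 9.09%


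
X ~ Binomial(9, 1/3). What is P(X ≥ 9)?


P(X ≥ 9) = Σ P(X=i) for i=9..9
P(X=9) = 1/19683
Sum = 1/19683

P(X ≥ 9) = 1/19683 ≈ 0.01%


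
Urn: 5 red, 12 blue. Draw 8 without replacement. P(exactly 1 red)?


Hypergeometric: C(5,1)×C(12,7)/C(17,8)
= 5×792/24310 = 36/221

P(X=1) = 36/221 ≈ 16.29%


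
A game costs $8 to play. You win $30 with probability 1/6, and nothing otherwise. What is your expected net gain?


E[gain] = (30-8)×1/6 + (-8)×5/6
= 11/3 - 20/3 = -3

Expected net gain = $-3 ≈ $-3.00


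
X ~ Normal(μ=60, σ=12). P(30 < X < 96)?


z₁=(30-60)/12=-2.5, z₂=(96-60)/12=3.0
P = Φ(3.0) - Φ(-2.5) = 0.998650 - 0.006210 = 0.992440 ≈ 0.9924

P(30 < X < 96) ≈ 0.9924


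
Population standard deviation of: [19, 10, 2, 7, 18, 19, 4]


Mean = 79/7
  (19-79/7)²=2916/49
  (10-79/7)²=81/49
  (2-79/7)²=4225/49
  (7-79/7)²=900/49
  (18-79/7)²=2209/49
  (19-79/7)²=2916/49
  (4-79/7)²=2601/49
Σ(x-μ)² = 2264/7
σ² = (2264/7)/7 = 2264/49

σ = √(2264/49) ≈ 6.7974


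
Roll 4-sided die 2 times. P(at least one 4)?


P(no 4)^2 = (3/4)^2 = 9/16
P(≥1) = 1 - 9/16 = 7/16

P = 7/16 ≈ 43.75%


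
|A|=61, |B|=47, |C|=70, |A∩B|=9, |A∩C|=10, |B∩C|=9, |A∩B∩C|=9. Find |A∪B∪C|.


|A∪B∪C| = 61+47+70-9-10-9+9 = 159

|A∪B∪C| = 159


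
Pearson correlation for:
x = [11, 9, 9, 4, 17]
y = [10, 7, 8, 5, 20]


n=5, Σx=50, Σy=50, Σxy=605, Σx²=588, Σy²=638
r = (5×605 - 50×50)/√((5×588 - 50²)(5×638 - 50²))
= 525/√(440×690) = 525/√303600 ≈ 525/550.9991 ≈ 0.9528

r ≈ 0.9528


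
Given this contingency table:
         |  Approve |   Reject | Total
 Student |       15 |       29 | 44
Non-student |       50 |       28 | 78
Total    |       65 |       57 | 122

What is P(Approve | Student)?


P(Approve | Student) = 15/(15+29) = 15/44

P(Approve|Student) = 15/44 ≈ 34.09%


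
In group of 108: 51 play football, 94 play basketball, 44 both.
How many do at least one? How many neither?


|A∪B| = 51+94-44 = 101
Neither = 108-101 = 7

At least one: 101; Neither: 7


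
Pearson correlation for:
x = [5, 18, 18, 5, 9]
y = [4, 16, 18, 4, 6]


n=5, Σx=55, Σy=48, Σxy=706, Σx²=779, Σy²=648
r = (5×706 - 55×48)/√((5×779 - 55²)(5×648 - 48²))
= 890/√(870×936) = 890/√814320 ≈ 890/902.3968 ≈ 0.9863

r ≈ 0.9863


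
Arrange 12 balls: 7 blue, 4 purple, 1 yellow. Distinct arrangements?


12!/(7!×4!×1!) = 3960

3960


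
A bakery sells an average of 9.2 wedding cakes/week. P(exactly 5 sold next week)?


Poisson(λ=9.2): P(X=5) = e^(-λ)×λ^k/k!
= e^(-9.2) × 9.2^5 / 5!
≈ 0.0001010394018 × 65908.15232 / 120 ≈ 0.055494

P(X=5) ≈ 0.055494 ≈ 5.55%


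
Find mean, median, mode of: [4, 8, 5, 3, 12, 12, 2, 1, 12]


Sorted: [1, 2, 3, 4, 5, 8, 12, 12, 12]
Mean = 59/9
Median = 5
Freq: {4: 1, 8: 1, 5: 1, 3: 1, 12: 3, 2: 1, 1: 1}
Mode: [12]

Mean=59/9, Median=5, Mode=12


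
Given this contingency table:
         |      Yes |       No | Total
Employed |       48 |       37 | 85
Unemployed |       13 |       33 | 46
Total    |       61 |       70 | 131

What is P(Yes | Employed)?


P(Yes | Employed) = 48/(48+37) = 48/85

P(Yes|Employed) = 48/85 ≈ 56.47%


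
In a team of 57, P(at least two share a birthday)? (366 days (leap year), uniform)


P(all different) = Π(366-i)/366 for i=0..56
= 0.010010
P(match) = 1 - 0.010010 = 0.989990

P ≈ 0.9900 ≈ 99.00%


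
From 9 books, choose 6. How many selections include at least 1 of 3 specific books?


Complement: C(9,6) - C(6,6) = 84 - 1 = 83

83


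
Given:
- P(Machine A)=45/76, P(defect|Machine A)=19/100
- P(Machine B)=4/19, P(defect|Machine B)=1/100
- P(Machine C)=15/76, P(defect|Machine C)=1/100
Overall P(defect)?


P(B) = Σ P(B|Aᵢ)×P(Aᵢ)
  19/100×45/76 = 9/80
  1/100×4/19 = 1/475
  1/100×15/76 = 3/1520
Sum = 443/3800

P(defect) = 443/3800 ≈ 11.66%


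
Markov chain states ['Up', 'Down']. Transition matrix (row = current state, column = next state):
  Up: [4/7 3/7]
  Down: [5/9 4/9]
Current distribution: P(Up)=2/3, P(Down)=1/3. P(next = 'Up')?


P(next=Up) = Σᵢ P(now=i)×P(i→Up)
= 2/3×4/7 + 1/3×5/9
= 8/21 + 5/27 = 107/189

P = 107/189 ≈ 0.5661


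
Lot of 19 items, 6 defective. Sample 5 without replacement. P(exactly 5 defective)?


Hypergeometric: C(6,5)×C(13,0)/C(19,5)
= 6×1/11628 = 1/1938

P(X=5) = 1/1938 ≈ 0.05%


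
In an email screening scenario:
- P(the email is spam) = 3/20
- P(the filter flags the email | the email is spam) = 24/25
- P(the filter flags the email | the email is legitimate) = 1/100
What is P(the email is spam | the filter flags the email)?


Using Bayes' theorem:
P(A|B) = P(B|A)·P(A) / P(B)

P(the filter flags the email) = 24/25 × 3/20 + 1/100 × 17/20
= 18/125 + 17/2000 = 61/400

P(the email is spam|the filter flags the email) = (18/125) / (61/400) = 288/305

P(the email is spam|the filter flags the email) = 288/305 ≈ 94.43%


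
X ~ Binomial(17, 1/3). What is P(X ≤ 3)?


P(X ≤ 3) = Σ P(X=i) for i=0..3
P(X=0) = 131072/129140163
P(X=1) = 1114112/129140163
P(X=2) = 4456448/129140163
P(X=3) = 11141120/129140163
Sum = 16842752/129140163

P(X ≤ 3) = 16842752/129140163 ≈ 13.04%


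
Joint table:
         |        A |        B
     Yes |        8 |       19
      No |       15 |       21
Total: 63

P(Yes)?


P(Yes) = (8+19)/63 = 27/63 = 3/7

P(Yes) = 3/7 ≈ 42.86%


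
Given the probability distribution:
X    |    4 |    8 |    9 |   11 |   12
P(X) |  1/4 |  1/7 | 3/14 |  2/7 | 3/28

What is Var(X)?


E[X] = 17/2
E[X²] = 161/2
Var(X) = E[X²] - (E[X])² = 161/2 - 289/4 = 33/4

Var(X) = 33/4 ≈ 8.2500


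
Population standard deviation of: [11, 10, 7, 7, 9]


Mean = 44/5
  (11-44/5)²=121/25
  (10-44/5)²=36/25
  (7-44/5)²=81/25
  (7-44/5)²=81/25
  (9-44/5)²=1/25
Σ(x-μ)² = 64/5
σ² = (64/5)/5 = 64/25

σ = √(64/25) ≈ 1.6000


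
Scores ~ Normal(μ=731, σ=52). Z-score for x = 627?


z = (x - μ)/σ = (627 - 731)/52 = -2.0

z = -2.0


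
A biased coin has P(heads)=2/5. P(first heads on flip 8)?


Geometric: P(X=8) = (1-p)^(k-1)×p = (3/5)^7×2/5 = 4374/390625

P(X=8) = 4374/390625 ≈ 1.12%


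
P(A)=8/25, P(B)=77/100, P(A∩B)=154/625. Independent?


P(A)×P(B) = 154/625
P(A∩B) = 154/625
Equal ✓ → Independent

Yes, independent


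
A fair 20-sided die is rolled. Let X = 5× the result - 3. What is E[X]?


E[die] = (1+20)/2 = 21/2
E[X] = 5×21/2 - 3 = 99/2

E[X] = 99/2


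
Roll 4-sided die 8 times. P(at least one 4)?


P(no 4)^8 = (3/4)^8 = 6561/65536
P(≥1) = 1 - 6561/65536 = 58975/65536

P = 58975/65536 ≈ 89.99%


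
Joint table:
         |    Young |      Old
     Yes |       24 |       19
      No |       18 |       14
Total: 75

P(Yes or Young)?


P(Yes∨Young) = P(Yes) + P(Young) - P(Yes∧Young)
= (43 + 42 - 24)/75 = 61/75

P = 61/75 ≈ 81.33%


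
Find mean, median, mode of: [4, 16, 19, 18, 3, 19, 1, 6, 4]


Sorted: [1, 3, 4, 4, 6, 16, 18, 19, 19]
Mean = 90/9 = 10
Median = 6
Freq: {4: 2, 16: 1, 19: 2, 18: 1, 3: 1, 1: 1, 6: 1}
Mode: [4, 19]

Mean=10, Median=6, Mode=[4, 19]


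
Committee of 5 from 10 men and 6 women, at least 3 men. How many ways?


Count by #men:
  3M,2W: C(10,3)×C(6,2)=1800
  4M,1W: C(10,4)×C(6,1)=1260
  5M,0W: C(10,5)×C(6,0)=252
Total = 3312

3312


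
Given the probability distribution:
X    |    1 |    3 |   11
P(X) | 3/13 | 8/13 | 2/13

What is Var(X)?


E[X] = 49/13
E[X²] = 317/13
Var(X) = E[X²] - (E[X])² = 317/13 - 2401/169 = 1720/169

Var(X) = 1720/169 ≈ 10.1775


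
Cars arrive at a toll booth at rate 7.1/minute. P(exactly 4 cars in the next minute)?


Poisson(λ=7.1): P(X=4) = e^(-λ)×λ^k/k!
= e^(-7.1) × 7.1^4 / 4!
≈ 0.0008251049233 × 2541.1681 / 24 ≈ 0.087364

P(X=4) ≈ 0.087364 ≈ 8.74%


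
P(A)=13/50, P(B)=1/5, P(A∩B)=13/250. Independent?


P(A)×P(B) = 13/250
P(A∩B) = 13/250
Equal ✓ → Independent

Yes, independent


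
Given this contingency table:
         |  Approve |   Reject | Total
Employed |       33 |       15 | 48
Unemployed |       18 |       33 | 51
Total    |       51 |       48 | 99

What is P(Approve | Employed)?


P(Approve | Employed) = 33/(33+15) = 33/48 = 11/16

P(Approve|Employed) = 11/16 ≈ 68.75%


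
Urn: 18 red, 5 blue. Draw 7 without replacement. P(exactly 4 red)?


Hypergeometric: C(18,4)×C(5,3)/C(23,7)
= 3060×10/245157 = 600/4807

P(X=4) = 600/4807 ≈ 12.48%


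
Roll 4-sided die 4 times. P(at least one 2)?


P(no 2)^4 = (3/4)^4 = 81/256
P(≥1) = 1 - 81/256 = 175/256

P = 175/256 ≈ 68.36%


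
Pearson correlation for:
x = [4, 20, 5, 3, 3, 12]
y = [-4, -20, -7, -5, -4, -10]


n=6, Σx=47, Σy=-50, Σxy=-598, Σx²=603, Σy²=606
r = (6×(-598) - 47×(-50))/√((6×603 - 47²)(6×606 - (-50)²))
= -1238/√(1409×1136) = -1238/√1600624 ≈ -1238/1265.1577 ≈ -0.9785

r ≈ -0.9785


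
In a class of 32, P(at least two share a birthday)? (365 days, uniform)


P(all different) = Π(365-i)/365 for i=0..31
= 0.246652
P(match) = 1 - 0.246652 = 0.753348

P ≈ 0.7533 ≈ 75.33%


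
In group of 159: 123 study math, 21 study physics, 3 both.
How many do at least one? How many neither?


|A∪B| = 123+21-3 = 141
Neither = 159-141 = 18

At least one: 141; Neither: 18


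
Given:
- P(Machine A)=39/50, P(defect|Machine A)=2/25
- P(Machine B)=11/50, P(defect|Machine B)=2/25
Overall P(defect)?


P(B) = Σ P(B|Aᵢ)×P(Aᵢ)
  2/25×39/50 = 39/625
  2/25×11/50 = 11/625
Sum = 2/25

P(defect) = 2/25 ≈ 8.00%


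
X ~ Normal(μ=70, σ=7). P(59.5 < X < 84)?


z₁=(59.5-70)/7=-1.5, z₂=(84-70)/7=2.0
P = Φ(2.0) - Φ(-1.5) = 0.977250 - 0.066807 = 0.910443 ≈ 0.9104

P(59.5 < X < 84) ≈ 0.9104


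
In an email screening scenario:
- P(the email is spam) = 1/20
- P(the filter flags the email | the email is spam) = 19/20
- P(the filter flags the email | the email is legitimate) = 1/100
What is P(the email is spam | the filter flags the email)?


Using Bayes' theorem:
P(A|B) = P(B|A)·P(A) / P(B)

P(the filter flags the email) = 19/20 × 1/20 + 1/100 × 19/20
= 19/400 + 19/2000 = 57/1000

P(the email is spam|the filter flags the email) = (19/400) / (57/1000) = 5/6

P(the email is spam|the filter flags the email) = 5/6 ≈ 83.33%


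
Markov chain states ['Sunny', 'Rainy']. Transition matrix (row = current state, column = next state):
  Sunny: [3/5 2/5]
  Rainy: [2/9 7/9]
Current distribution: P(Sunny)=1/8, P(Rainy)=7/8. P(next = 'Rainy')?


P(next=Rainy) = Σᵢ P(now=i)×P(i→Rainy)
= 1/8×2/5 + 7/8×7/9
= 1/20 + 49/72 = 263/360

P = 263/360 ≈ 0.7306


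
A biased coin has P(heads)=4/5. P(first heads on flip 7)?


Geometric: P(X=7) = (1-p)^(k-1)×p = (1/5)^6×4/5 = 4/78125

P(X=7) = 4/78125 ≈ 0.01%


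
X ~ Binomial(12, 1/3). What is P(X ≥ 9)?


P(X ≥ 9) = Σ P(X=i) for i=9..12
P(X=9) = 1760/531441
P(X=10) = 88/177147
P(X=11) = 8/177147
P(X=12) = 1/531441
Sum = 683/177147

P(X ≥ 9) = 683/177147 ≈ 0.39%


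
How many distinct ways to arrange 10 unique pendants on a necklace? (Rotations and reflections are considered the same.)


Free circular arrangements: rotations and reflections both identified.
(n-1)!/2 = 9!/2 = 362880/2 = 181440

181440


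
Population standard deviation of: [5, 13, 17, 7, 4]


Mean = 46/5
  (5-46/5)²=441/25
  (13-46/5)²=361/25
  (17-46/5)²=1521/25
  (7-46/5)²=121/25
  (4-46/5)²=676/25
Σ(x-μ)² = 624/5
σ² = (624/5)/5 = 624/25

σ = √(624/25) ≈ 4.9960


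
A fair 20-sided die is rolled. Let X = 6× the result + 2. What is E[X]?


E[die] = (1+20)/2 = 21/2
E[X] = 6×21/2 + 2 = 65

E[X] = 65


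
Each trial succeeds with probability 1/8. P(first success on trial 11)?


Geometric: P(X=11) = (1-p)^(k-1)×p = (7/8)^10×1/8 = 282475249/8589934592

P(X=11) = 282475249/8589934592 ≈ 3.29%


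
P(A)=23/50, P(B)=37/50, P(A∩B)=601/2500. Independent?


P(A)×P(B) = 851/2500
P(A∩B) = 601/2500
Not equal → NOT independent

No, not independent


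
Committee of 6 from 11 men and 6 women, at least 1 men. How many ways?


Count by #men:
  1M,5W: C(11,1)×C(6,5)=66
  2M,4W: C(11,2)×C(6,4)=825
  3M,3W: C(11,3)×C(6,3)=3300
  4M,2W: C(11,4)×C(6,2)=4950
  5M,1W: C(11,5)×C(6,1)=2772
  6M,0W: C(11,6)×C(6,0)=462
Total = 12375

12375


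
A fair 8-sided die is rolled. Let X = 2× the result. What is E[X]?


E[die] = (1+8)/2 = 9/2
E[X] = 2 × 9/2 = 9

E[X] = 9


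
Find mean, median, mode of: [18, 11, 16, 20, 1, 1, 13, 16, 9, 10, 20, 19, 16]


Sorted: [1, 1, 9, 10, 11, 13, 16, 16, 16, 18, 19, 20, 20]
Mean = 170/13
Median = 16
Freq: {18: 1, 11: 1, 16: 3, 20: 2, 1: 2, 13: 1, 9: 1, 10: 1, 19: 1}
Mode: [16]

Mean=170/13, Median=16, Mode=16


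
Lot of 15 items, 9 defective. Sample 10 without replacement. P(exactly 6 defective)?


Hypergeometric: C(9,6)×C(6,4)/C(15,10)
= 84×15/3003 = 60/143

P(X=6) = 60/143 ≈ 41.96%


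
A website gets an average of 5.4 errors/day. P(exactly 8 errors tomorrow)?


Poisson(λ=5.4): P(X=8) = e^(-λ)×λ^k/k!
= e^(-5.4) × 5.4^8 / 8!
≈ 0.004516580943 × 723019.613391 / 40320 ≈ 0.080991

P(X=8) ≈ 0.080991 ≈ 8.10%


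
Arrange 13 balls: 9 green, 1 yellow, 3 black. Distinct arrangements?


13!/(9!×1!×3!) = 2860

2860


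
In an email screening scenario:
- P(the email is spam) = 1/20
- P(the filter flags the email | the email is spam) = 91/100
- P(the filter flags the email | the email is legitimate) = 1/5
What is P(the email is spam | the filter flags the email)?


Using Bayes' theorem:
P(A|B) = P(B|A)·P(A) / P(B)

P(the filter flags the email) = 91/100 × 1/20 + 1/5 × 19/20
= 91/2000 + 19/100 = 471/2000

P(the email is spam|the filter flags the email) = (91/2000) / (471/2000) = 91/471

P(the email is spam|the filter flags the email) = 91/471 ≈ 19.32%


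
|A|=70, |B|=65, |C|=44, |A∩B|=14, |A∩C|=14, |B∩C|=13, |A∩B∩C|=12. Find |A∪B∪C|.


|A∪B∪C| = 70+65+44-14-14-13+12 = 150

|A∪B∪C| = 150


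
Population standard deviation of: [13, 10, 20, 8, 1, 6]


Mean = 58/6 = 29/3
  (13-29/3)²=100/9
  (10-29/3)²=1/9
  (20-29/3)²=961/9
  (8-29/3)²=25/9
  (1-29/3)²=676/9
  (6-29/3)²=121/9
Σ(x-μ)² = 628/3
σ² = (628/3)/6 = 314/9

σ = √(314/9) ≈ 5.9067


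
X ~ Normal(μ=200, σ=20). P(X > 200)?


z = (200-200)/20 = 0.0
P(X > 200) = 1 - P(Z ≤ 0.0) = 1 - 0.5000 = 0.5000

P(X > 200) ≈ 0.5000


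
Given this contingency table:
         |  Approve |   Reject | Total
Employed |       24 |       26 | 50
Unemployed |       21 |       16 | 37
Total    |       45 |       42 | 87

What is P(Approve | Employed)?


P(Approve | Employed) = 24/(24+26) = 24/50 = 12/25

P(Approve|Employed) = 12/25 ≈ 48.00%


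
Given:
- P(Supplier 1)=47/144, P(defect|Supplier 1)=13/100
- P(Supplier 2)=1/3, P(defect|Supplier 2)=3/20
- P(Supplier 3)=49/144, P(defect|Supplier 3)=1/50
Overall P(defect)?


P(B) = Σ P(B|Aᵢ)×P(Aᵢ)
  13/100×47/144 = 611/14400
  3/20×1/3 = 1/20
  1/50×49/144 = 49/7200
Sum = 1429/14400

P(defect) = 1429/14400 ≈ 9.92%


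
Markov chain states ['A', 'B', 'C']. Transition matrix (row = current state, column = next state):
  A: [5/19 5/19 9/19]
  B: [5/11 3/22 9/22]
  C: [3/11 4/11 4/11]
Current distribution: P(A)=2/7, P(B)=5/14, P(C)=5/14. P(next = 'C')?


P(next=C) = Σᵢ P(now=i)×P(i→C)
= 2/7×9/19 + 5/14×9/22 + 5/14×4/11
= 18/133 + 45/308 + 10/77 = 2407/5852

P = 2407/5852 ≈ 0.4113


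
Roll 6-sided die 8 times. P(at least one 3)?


P(no 3)^8 = (5/6)^8 = 390625/1679616
P(≥1) = 1 - 390625/1679616 = 1288991/1679616

P = 1288991/1679616 ≈ 76.74%


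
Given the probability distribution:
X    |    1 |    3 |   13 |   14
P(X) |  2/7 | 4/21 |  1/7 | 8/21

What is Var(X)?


E[X] = 169/21
E[X²] = 2117/21
Var(X) = E[X²] - (E[X])² = 2117/21 - 28561/441 = 15896/441

Var(X) = 15896/441 ≈ 36.0454


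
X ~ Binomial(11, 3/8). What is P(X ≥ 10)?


P(X ≥ 10) = Σ P(X=i) for i=10..11
P(X=10) = 3247695/8589934592
P(X=11) = 177147/8589934592
Sum = 1712421/4294967296

P(X ≥ 10) = 1712421/4294967296 ≈ 0.04%


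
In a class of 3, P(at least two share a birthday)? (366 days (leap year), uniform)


P(all different) = Π(366-i)/366 for i=0..2
= 0.991818
P(match) = 1 - 0.991818 = 0.008182

P ≈ 0.0082 ≈ 0.82%


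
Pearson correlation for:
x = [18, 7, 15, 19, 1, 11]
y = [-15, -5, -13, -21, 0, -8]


n=6, Σx=71, Σy=-62, Σxy=-987, Σx²=1081, Σy²=924
r = (6×(-987) - 71×(-62))/√((6×1081 - 71²)(6×924 - (-62)²))
= -1520/√(1445×1700) = -1520/√2456500 ≈ -1520/1567.3226 ≈ -0.9698

r ≈ -0.9698


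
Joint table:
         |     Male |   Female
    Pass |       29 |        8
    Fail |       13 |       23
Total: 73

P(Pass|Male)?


P(Pass|Male) = 29/(29+13) = 29/42

P = 29/42 ≈ 69.05%


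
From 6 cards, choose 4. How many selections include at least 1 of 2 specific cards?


Complement: C(6,4) - C(4,4) = 15 - 1 = 14

14


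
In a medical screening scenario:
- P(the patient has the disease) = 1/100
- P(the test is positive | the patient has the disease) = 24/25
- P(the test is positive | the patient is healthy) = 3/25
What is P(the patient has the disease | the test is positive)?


Using Bayes' theorem:
P(A|B) = P(B|A)·P(A) / P(B)

P(the test is positive) = 24/25 × 1/100 + 3/25 × 99/100
= 6/625 + 297/2500 = 321/2500

P(the patient has the disease|the test is positive) = (6/625) / (321/2500) = 8/107

P(the patient has the disease|the test is positive) = 8/107 ≈ 7.48%


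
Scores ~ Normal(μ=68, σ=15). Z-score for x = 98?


z = (x - μ)/σ = (98 - 68)/15 = 2.0

z = 2.0


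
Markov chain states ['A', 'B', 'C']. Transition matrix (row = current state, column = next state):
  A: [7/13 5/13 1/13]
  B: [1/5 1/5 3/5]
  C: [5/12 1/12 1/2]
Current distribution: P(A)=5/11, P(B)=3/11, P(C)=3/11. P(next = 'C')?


P(next=C) = Σᵢ P(now=i)×P(i→C)
= 5/11×1/13 + 3/11×3/5 + 3/11×1/2
= 5/143 + 9/55 + 3/22 = 479/1430

P = 479/1430 ≈ 0.3350


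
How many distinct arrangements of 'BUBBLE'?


Letters: 6, freq: {'B': 3, 'U': 1, 'L': 1, 'E': 1}
6!/(3!×1!×1!×1!) = 720/6 = 120

120


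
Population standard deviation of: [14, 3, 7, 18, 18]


Mean = 60/5 = 12
  (14-12)²=4
  (3-12)²=81
  (7-12)²=25
  (18-12)²=36
  (18-12)²=36
Σ(x-μ)² = 182
σ² = 182/5

σ = √(182/5) ≈ 6.0332


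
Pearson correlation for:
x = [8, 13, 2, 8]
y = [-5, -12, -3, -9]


n=4, Σx=31, Σy=-29, Σxy=-274, Σx²=301, Σy²=259
r = (4×(-274) - 31×(-29))/√((4×301 - 31²)(4×259 - (-29)²))
= -197/√(243×195) = -197/√47385 ≈ -197/217.6810 ≈ -0.9050

r ≈ -0.9050


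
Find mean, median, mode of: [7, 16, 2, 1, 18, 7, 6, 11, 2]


Sorted: [1, 2, 2, 6, 7, 7, 11, 16, 18]
Mean = 70/9
Median = 7
Freq: {7: 2, 16: 1, 2: 2, 1: 1, 18: 1, 6: 1, 11: 1}
Mode: [2, 7]

Mean=70/9, Median=7, Mode=[2, 7]


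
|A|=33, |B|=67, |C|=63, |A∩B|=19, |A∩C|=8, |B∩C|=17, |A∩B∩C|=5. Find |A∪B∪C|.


|A∪B∪C| = 33+67+63-19-8-17+5 = 124

|A∪B∪C| = 124


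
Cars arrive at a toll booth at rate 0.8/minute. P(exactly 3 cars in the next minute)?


Poisson(λ=0.8): P(X=3) = e^(-λ)×λ^k/k!
= e^(-0.8) × 0.8^3 / 3!
≈ 0.4493289641 × 0.512 / 6 ≈ 0.038343

P(X=3) ≈ 0.038343 ≈ 3.83%
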